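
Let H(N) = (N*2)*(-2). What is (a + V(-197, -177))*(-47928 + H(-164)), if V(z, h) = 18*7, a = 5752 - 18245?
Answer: 584612824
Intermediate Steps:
a = -12493
V(z, h) = 126
H(N) = -4*N (H(N) = (2*N)*(-2) = -4*N)
(a + V(-197, -177))*(-47928 + H(-164)) = (-12493 + 126)*(-47928 - 4*(-164)) = -12367*(-47928 + 656) = -12367*(-47272) = 584612824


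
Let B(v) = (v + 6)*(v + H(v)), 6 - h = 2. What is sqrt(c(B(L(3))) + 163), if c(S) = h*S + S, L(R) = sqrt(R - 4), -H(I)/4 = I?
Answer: sqrt(178 - 90*I) ≈ 13.738 - 3.2756*I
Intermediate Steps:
h = 4 (h = 6 - 1*2 = 6 - 2 = 4)
H(I) = -4*I
L(R) = sqrt(-4 + R)
B(v) = -3*v*(6 + v) (B(v) = (v + 6)*(v - 4*v) = (6 + v)*(-3*v) = -3*v*(6 + v))
c(S) = 5*S (c(S) = 4*S + S = 5*S)
sqrt(c(B(L(3))) + 163) = sqrt(5*(3*sqrt(-4 + 3)*(-6 - sqrt(-4 + 3))) + 163) = sqrt(5*(3*sqrt(-1)*(-6 - sqrt(-1))) + 163) = sqrt(5*(3*I*(-6 - I)) + 163) = sqrt(15*I*(-6 - I) + 163) = sqrt(163 + 15*I*(-6 - I))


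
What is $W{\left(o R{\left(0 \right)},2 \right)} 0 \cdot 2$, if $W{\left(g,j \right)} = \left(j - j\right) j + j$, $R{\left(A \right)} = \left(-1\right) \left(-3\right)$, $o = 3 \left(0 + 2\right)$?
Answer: $0$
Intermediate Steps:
$o = 6$ ($o = 3 \cdot 2 = 6$)
$R{\left(A \right)} = 3$
$W{\left(g,j \right)} = j$ ($W{\left(g,j \right)} = 0 j + j = 0 + j = j$)
$W{\left(o R{\left(0 \right)},2 \right)} 0 \cdot 2 = 2 \cdot 0 \cdot 2 = 0 \cdot 2 = 0$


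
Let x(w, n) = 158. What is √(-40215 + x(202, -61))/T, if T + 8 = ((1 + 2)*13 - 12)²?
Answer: I*√40057/721 ≈ 0.27759*I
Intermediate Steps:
T = 721 (T = -8 + ((1 + 2)*13 - 12)² = -8 + (3*13 - 12)² = -8 + (39 - 12)² = -8 + 27² = -8 + 729 = 721)
√(-40215 + x(202, -61))/T = √(-40215 + 158)/721 = √(-40057)*(1/721) = (I*√40057)*(1/721) = I*√40057/721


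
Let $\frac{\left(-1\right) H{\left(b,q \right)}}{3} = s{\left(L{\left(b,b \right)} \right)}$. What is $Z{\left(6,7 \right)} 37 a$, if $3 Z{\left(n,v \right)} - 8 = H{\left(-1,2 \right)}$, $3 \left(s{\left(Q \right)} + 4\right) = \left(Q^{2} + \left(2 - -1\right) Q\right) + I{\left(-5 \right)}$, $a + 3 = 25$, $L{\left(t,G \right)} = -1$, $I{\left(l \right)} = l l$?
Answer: $-814$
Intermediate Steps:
$I{\left(l \right)} = l^{2}$
$a = 22$ ($a = -3 + 25 = 22$)
$s{\left(Q \right)} = \frac{13}{3} + Q + \frac{Q^{2}}{3}$ ($s{\left(Q \right)} = -4 + \frac{\left(Q^{2} + \left(2 - -1\right) Q\right) + \left(-5\right)^{2}}{3} = -4 + \frac{\left(Q^{2} + \left(2 + 1\right) Q\right) + 25}{3} = -4 + \frac{\left(Q^{2} + 3 Q\right) + 25}{3} = -4 + \frac{25 + Q^{2} + 3 Q}{3} = -4 + \left(\frac{25}{3} + Q + \frac{Q^{2}}{3}\right) = \frac{13}{3} + Q + \frac{Q^{2}}{3}$)
$H{\left(b,q \right)} = -11$ ($H{\left(b,q \right)} = - 3 \left(\frac{13}{3} - 1 + \frac{\left(-1\right)^{2}}{3}\right) = - 3 \left(\frac{13}{3} - 1 + \frac{1}{3} \cdot 1\right) = - 3 \left(\frac{13}{3} - 1 + \frac{1}{3}\right) = \left(-3\right) \frac{11}{3} = -11$)
$Z{\left(n,v \right)} = -1$ ($Z{\left(n,v \right)} = \frac{8}{3} + \frac{1}{3} \left(-11\right) = \frac{8}{3} - \frac{11}{3} = -1$)
$Z{\left(6,7 \right)} 37 a = \left(-1\right) 37 \cdot 22 = \left(-37\right) 22 = -814$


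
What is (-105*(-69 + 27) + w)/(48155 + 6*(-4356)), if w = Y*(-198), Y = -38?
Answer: 11934/22019 ≈ 0.54199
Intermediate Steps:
w = 7524 (w = -38*(-198) = 7524)
(-105*(-69 + 27) + w)/(48155 + 6*(-4356)) = (-105*(-69 + 27) + 7524)/(48155 + 6*(-4356)) = (-105*(-42) + 7524)/(48155 - 26136) = (4410 + 7524)/22019 = 11934*(1/22019) = 11934/22019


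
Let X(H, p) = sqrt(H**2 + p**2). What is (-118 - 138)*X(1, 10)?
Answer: -256*sqrt(101) ≈ -2572.8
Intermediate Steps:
(-118 - 138)*X(1, 10) = (-118 - 138)*sqrt(1**2 + 10**2) = -256*sqrt(1 + 100) = -256*sqrt(101)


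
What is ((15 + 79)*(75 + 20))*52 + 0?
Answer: 464360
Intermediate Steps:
((15 + 79)*(75 + 20))*52 + 0 = (94*95)*52 + 0 = 8930*52 + 0 = 464360 + 0 = 464360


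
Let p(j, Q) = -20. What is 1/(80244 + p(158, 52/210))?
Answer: 1/80224 ≈ 1.2465e-5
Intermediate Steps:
1/(80244 + p(158, 52/210)) = 1/(80244 - 20) = 1/80224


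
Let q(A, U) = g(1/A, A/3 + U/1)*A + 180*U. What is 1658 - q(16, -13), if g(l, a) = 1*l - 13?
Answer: 4205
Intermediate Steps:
g(l, a) = -13 + l (g(l, a) = l - 13 = -13 + l)
q(A, U) = 180*U + A*(-13 + 1/A) (q(A, U) = (-13 + 1/A)*A + 180*U = A*(-13 + 1/A) + 180*U = 180*U + A*(-13 + 1/A))
1658 - q(16, -13) = 1658 - (1 - 13*16 + 180*(-13)) = 1658 - (1 - 208 - 2340) = 1658 - 1*(-2547) = 1658 + 2547 = 4205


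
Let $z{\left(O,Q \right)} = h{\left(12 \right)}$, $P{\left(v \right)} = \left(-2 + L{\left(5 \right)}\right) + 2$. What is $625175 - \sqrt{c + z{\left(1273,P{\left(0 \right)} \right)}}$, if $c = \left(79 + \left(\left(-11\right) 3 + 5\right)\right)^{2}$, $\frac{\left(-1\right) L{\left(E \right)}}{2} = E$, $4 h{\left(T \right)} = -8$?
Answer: $625175 - \sqrt{2599} \approx 6.2512 \cdot 10^{5}$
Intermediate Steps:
$h{\left(T \right)} = -2$ ($h{\left(T \right)} = \frac{1}{4} \left(-8\right) = -2$)
$L{\left(E \right)} = - 2 E$
$P{\left(v \right)} = -10$ ($P{\left(v \right)} = \left(-2 - 10\right) + 2 = -12 + 2 = -10$)
$z{\left(O,Q \right)} = -2$
$c = 2601$ ($c = \left(79 + \left(-33 + 5\right)\right)^{2} = \left(79 - 28\right)^{2} = 51^{2} = 2601$)
$625175 - \sqrt{c + z{\left(1273,P{\left(0 \right)} \right)}} = 625175 - \sqrt{2601 - 2} = 625175 - \sqrt{2599}$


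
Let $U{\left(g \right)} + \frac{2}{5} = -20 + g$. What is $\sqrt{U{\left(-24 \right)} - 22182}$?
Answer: $\frac{126 i \sqrt{35}}{5} \approx 149.09 i$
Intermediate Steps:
$U{\left(g \right)} = - \frac{102}{5} + g$ ($U{\left(g \right)} = - \frac{2}{5} + \left(-20 + g\right) = - \frac{102}{5} + g$)
$\sqrt{U{\left(-24 \right)} - 22182} = \sqrt{\left(- \frac{102}{5} - 24\right) - 22182} = \sqrt{- \frac{222}{5} - 22182} = \sqrt{- \frac{111132}{5}} = \frac{126 i \sqrt{35}}{5}$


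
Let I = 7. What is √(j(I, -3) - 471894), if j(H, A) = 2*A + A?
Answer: I*√471903 ≈ 686.95*I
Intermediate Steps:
j(H, A) = 3*A
√(j(I, -3) - 471894) = √(3*(-3) - 471894) = √(-9 - 471894) = √(-471903) = I*√471903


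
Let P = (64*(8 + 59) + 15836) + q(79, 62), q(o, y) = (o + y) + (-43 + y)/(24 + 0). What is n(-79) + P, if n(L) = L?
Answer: 484483/24 ≈ 20187.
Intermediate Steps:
q(o, y) = -43/24 + o + 25*y/24 (q(o, y) = (o + y) + (-43 + y)/24 = (o + y) + (-43 + y)*(1/24) = (o + y) + (-43/24 + y/24) = -43/24 + o + 25*y/24)
P = 486379/24 (P = (64*(8 + 59) + 15836) + (-43/24 + 79 + (25/24)*62) = (64*67 + 15836) + (-43/24 + 79 + 775/12) = (4288 + 15836) + 3403/24 = 20124 + 3403/24 = 486379/24 ≈ 20266.)
n(-79) + P = -79 + 486379/24 = 484483/24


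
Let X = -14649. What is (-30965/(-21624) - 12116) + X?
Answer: -578735395/21624 ≈ -26764.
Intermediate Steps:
(-30965/(-21624) - 12116) + X = (-30965/(-21624) - 12116) - 14649 = (-30965*(-1/21624) - 12116) - 14649 = (30965/21624 - 12116) - 14649 = -261965419/21624 - 14649 = -578735395/21624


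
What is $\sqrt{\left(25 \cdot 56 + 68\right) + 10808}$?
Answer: $6 \sqrt{341} \approx 110.8$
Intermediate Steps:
$\sqrt{\left(25 \cdot 56 + 68\right) + 10808} = \sqrt{\left(1400 + 68\right) + 10808} = \sqrt{1468 + 10808} = \sqrt{12276} = 6 \sqrt{341}$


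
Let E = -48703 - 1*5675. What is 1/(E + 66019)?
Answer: 1/11641 ≈ 8.5903e-5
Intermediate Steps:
E = -54378 (E = -48703 - 5675 = -54378)
1/(E + 66019) = 1/(-54378 + 66019) = 1/11641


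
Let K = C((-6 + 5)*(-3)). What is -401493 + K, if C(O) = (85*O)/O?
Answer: -401408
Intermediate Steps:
C(O) = 85
K = 85
-401493 + K = -401493 + 85 = -401408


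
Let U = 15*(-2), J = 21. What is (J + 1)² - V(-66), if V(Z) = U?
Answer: 514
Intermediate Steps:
U = -30
V(Z) = -30
(J + 1)² - V(-66) = (21 + 1)² - 1*(-30) = 22² + 30 = 484 + 30 = 514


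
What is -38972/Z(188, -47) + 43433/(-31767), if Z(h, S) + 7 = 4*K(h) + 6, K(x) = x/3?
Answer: -3746601889/23793483 ≈ -157.46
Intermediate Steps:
K(x) = x/3 (K(x) = x*(1/3) = x/3)
Z(h, S) = -1 + 4*h/3 (Z(h, S) = -7 + (4*(h/3) + 6) = -7 + (4*h/3 + 6) = -7 + (6 + 4*h/3) = -1 + 4*h/3)
-38972/Z(188, -47) + 43433/(-31767) = -38972/(-1 + (4/3)*188) + 43433/(-31767) = -38972/(-1 + 752/3) + 43433*(-1/31767) = -38972/749/3 - 43433/31767 = -38972*3/749 - 43433/31767 = -116916/749 - 43433/31767 = -3746601889/23793483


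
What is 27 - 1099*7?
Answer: -7666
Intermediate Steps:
27 - 1099*7 = 27 - 157*49 = 27 - 7693 = -7666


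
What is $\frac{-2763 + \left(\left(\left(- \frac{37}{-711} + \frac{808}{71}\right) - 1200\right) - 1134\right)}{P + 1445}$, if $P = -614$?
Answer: $- \frac{256724542}{41949711} \approx -6.1198$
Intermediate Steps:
$\frac{-2763 + \left(\left(\left(- \frac{37}{-711} + \frac{808}{71}\right) - 1200\right) - 1134\right)}{P + 1445} = \frac{-2763 + \left(\left(\left(- \frac{37}{-711} + \frac{808}{71}\right) - 1200\right) - 1134\right)}{-614 + 1445} = \frac{-2763 + \left(\left(\left(\left(-37\right) \left(- \frac{1}{711}\right) + 808 \cdot \frac{1}{71}\right) - 1200\right) - 1134\right)}{831} = \left(-2763 + \left(\left(\left(\frac{37}{711} + \frac{808}{71}\right) - 1200\right) - 1134\right)\right) \frac{1}{831} = \left(-2763 + \left(\left(\frac{577115}{50481} - 1200\right) - 1134\right)\right) \frac{1}{831} = \left(-2763 - \frac{117245539}{50481}\right) \frac{1}{831} = \left(- \frac{256724542}{50481}\right) \frac{1}{831} = - \frac{256724542}{41949711}$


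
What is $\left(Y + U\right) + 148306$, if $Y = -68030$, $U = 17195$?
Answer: $97471$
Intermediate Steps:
$\left(Y + U\right) + 148306 = \left(-68030 + 17195\right) + 148306 = -50835 + 148306 = 97471$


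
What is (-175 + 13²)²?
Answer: 36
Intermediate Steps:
(-175 + 13²)² = (-175 + 169)² = (-6)² = 36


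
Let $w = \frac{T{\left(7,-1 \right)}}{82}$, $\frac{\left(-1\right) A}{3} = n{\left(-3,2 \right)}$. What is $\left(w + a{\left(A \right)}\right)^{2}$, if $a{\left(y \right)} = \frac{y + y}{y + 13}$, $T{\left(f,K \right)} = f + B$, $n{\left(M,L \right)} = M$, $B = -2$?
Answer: $\frac{628849}{813604} \approx 0.77292$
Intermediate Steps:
$T{\left(f,K \right)} = -2 + f$ ($T{\left(f,K \right)} = f - 2 = -2 + f$)
$A = 9$ ($A = \left(-3\right) \left(-3\right) = 9$)
$a{\left(y \right)} = \frac{2 y}{13 + y}$
$w = \frac{5}{82}$ ($w = \frac{-2 + 7}{82} = 5 \cdot \frac{1}{82} = \frac{5}{82} \approx 0.060976$)
$\left(w + a{\left(A \right)}\right)^{2} = \left(\frac{5}{82} + 2 \cdot 9 \frac{1}{13 + 9}\right)^{2} = \left(\frac{5}{82} + 2 \cdot 9 \cdot \frac{1}{22}\right)^{2} = \left(\frac{5}{82} + \frac{9}{11}\right)^{2} = \left(\frac{793}{902}\right)^{2} = \frac{628849}{813604}$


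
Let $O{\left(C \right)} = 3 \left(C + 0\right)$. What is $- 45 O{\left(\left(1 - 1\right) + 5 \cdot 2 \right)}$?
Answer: $-1350$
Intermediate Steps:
$O{\left(C \right)} = 3 C$
$- 45 O{\left(\left(1 - 1\right) + 5 \cdot 2 \right)} = - 45 \cdot 3 \left(\left(1 - 1\right) + 5 \cdot 2\right) = - 45 \cdot 3 \left(0 + 10\right) = - 45 \cdot 3 \cdot 10 = \left(-45\right) 30 = -1350$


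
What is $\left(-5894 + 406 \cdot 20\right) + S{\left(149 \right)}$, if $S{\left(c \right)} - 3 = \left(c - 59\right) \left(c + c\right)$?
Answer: $29049$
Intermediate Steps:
$S{\left(c \right)} = 3 + 2 c \left(-59 + c\right)$ ($S{\left(c \right)} = 3 + \left(c - 59\right) \left(c + c\right) = 3 + \left(-59 + c\right) 2 c = 3 + 2 c \left(-59 + c\right)$)
$\left(-5894 + 406 \cdot 20\right) + S{\left(149 \right)} = \left(-5894 + 406 \cdot 20\right) + \left(3 - 17582 + 2 \cdot 149^{2}\right) = \left(-5894 + 8120\right) + \left(3 - 17582 + 2 \cdot 22201\right) = 2226 + \left(3 - 17582 + 44402\right) = 2226 + 26823 = 29049$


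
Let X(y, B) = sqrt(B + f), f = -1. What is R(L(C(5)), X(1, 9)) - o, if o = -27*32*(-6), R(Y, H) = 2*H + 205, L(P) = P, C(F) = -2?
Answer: -4979 + 4*sqrt(2) ≈ -4973.3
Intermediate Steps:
X(y, B) = sqrt(-1 + B) (X(y, B) = sqrt(B - 1) = sqrt(-1 + B))
R(Y, H) = 205 + 2*H
o = 5184 (o = -864*(-6) = 5184)
R(L(C(5)), X(1, 9)) - o = (205 + 2*sqrt(-1 + 9)) - 1*5184 = (205 + 2*sqrt(8)) - 5184 = (205 + 2*(2*sqrt(2))) - 5184 = (205 + 4*sqrt(2)) - 5184 = -4979 + 4*sqrt(2)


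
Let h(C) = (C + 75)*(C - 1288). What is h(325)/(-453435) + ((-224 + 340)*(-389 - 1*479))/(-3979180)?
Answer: 26307259988/30071658055 ≈ 0.87482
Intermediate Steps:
h(C) = (-1288 + C)*(75 + C) (h(C) = (75 + C)*(-1288 + C) = (-1288 + C)*(75 + C))
h(325)/(-453435) + ((-224 + 340)*(-389 - 1*479))/(-3979180) = (-96600 + 325**2 - 1213*325)/(-453435) + ((-224 + 340)*(-389 - 1*479))/(-3979180) = (-96600 + 105625 - 394225)*(-1/453435) + (116*(-389 - 479))*(-1/3979180) = -385200*(-1/453435) + (116*(-868))*(-1/3979180) = 25680/30229 - 100688*(-1/3979180) = 25680/30229 + 25172/994795 = 26307259988/30071658055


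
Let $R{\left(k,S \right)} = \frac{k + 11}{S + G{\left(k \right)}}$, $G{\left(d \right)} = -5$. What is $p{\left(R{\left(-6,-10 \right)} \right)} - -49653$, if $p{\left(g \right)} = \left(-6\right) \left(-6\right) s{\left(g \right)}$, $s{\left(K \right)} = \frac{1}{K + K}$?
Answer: $49599$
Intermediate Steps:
$s{\left(K \right)} = \frac{1}{2 K}$
$R{\left(k,S \right)} = \frac{11 + k}{-5 + S}$ ($R{\left(k,S \right)} = \frac{k + 11}{S - 5} = \frac{11 + k}{-5 + S}$)
$p{\left(g \right)} = \frac{18}{g}$ ($p{\left(g \right)} = \left(-6\right) \left(-6\right) \frac{1}{2 g} = 36 \frac{1}{2 g} = \frac{18}{g}$)
$p{\left(R{\left(-6,-10 \right)} \right)} - -49653 = \frac{18}{\frac{1}{-5 - 10} \left(11 - 6\right)} - -49653 = \frac{18}{\frac{1}{-15} \cdot 5} + 49653 = \frac{18}{\left(- \frac{1}{15}\right) 5} + 49653 = \frac{18}{- \frac{1}{3}} + 49653 = 18 \left(-3\right) + 49653 = -54 + 49653 = 49599$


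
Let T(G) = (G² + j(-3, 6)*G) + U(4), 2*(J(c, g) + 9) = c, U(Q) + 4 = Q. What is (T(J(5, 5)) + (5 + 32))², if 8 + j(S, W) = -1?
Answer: 303601/16 ≈ 18975.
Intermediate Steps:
j(S, W) = -9 (j(S, W) = -8 - 1 = -9)
U(Q) = -4 + Q
J(c, g) = -9 + c/2
T(G) = G² - 9*G (T(G) = (G² - 9*G) + (-4 + 4) = (G² - 9*G) + 0 = G² - 9*G)
(T(J(5, 5)) + (5 + 32))² = ((-9 + (½)*5)*(-9 + (-9 + (½)*5)) + (5 + 32))² = ((-9 + 5/2)*(-9 + (-9 + 5/2)) + 37)² = (-13*(-9 - 13/2)/2 + 37)² = (-13/2*(-31/2) + 37)² = (403/4 + 37)² = (551/4)² = 303601/16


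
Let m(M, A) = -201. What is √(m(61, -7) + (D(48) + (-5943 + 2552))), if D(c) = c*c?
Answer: 2*I*√322 ≈ 35.889*I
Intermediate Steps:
D(c) = c²
√(m(61, -7) + (D(48) + (-5943 + 2552))) = √(-201 + (48² + (-5943 + 2552))) = √(-201 + (2304 - 3391)) = √(-201 - 1087) = √(-1288) = 2*I*√322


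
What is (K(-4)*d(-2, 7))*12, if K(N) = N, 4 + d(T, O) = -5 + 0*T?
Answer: 432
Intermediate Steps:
d(T, O) = -9 (d(T, O) = -4 + (-5 + 0*T) = -4 + (-5 + 0) = -4 - 5 = -9)
(K(-4)*d(-2, 7))*12 = -4*(-9)*12 = 36*12 = 432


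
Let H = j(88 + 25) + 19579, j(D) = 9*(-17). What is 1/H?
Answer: 1/19426 ≈ 5.1477e-5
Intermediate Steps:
j(D) = -153
H = 19426 (H = -153 + 19579 = 19426)
1/H = 1/19426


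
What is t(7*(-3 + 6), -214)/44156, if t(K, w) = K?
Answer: 3/6308 ≈ 0.00047559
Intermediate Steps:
t(7*(-3 + 6), -214)/44156 = (7*(-3 + 6))/44156 = (7*3)*(1/44156) = 21*(1/44156) = 3/6308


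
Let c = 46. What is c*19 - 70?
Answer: 804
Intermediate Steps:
c*19 - 70 = 46*19 - 70 = 874 - 70 = 804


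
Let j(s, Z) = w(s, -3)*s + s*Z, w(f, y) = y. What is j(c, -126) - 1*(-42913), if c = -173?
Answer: 65230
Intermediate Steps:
j(s, Z) = -3*s + Z*s (j(s, Z) = -3*s + s*Z = -3*s + Z*s)
j(c, -126) - 1*(-42913) = -173*(-3 - 126) - 1*(-42913) = -173*(-129) + 42913 = 22317 + 42913 = 65230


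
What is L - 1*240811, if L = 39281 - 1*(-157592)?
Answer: -43938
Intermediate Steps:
L = 196873 (L = 39281 + 157592 = 196873)
L - 1*240811 = 196873 - 1*240811 = 196873 - 240811 = -43938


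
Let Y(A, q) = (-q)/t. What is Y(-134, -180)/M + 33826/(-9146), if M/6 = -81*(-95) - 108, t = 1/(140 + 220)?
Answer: -2923353/1285013 ≈ -2.2750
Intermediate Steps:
t = 1/360 ≈ 0.0027778
Y(A, q) = -360*q (Y(A, q) = (-q)/(1/360) = -q*360 = -360*q)
M = 45522 (M = 6*(-81*(-95) - 108) = 6*(7695 - 108) = 6*7587 = 45522)
Y(-134, -180)/M + 33826/(-9146) = -360*(-180)/45522 + 33826/(-9146) = 64800*(1/45522) + 33826*(-1/9146) = 400/281 - 16913/4573 = -2923353/1285013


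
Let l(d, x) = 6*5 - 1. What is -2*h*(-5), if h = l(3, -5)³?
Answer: 243890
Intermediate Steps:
l(d, x) = 29 (l(d, x) = 30 - 1 = 29)
h = 24389 (h = 29³ = 24389)
-2*h*(-5) = -2*24389*(-5) = -48778*(-5) = 243890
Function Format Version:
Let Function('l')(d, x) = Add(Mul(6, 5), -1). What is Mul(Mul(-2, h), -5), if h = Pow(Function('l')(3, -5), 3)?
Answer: 243890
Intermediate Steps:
Function('l')(d, x) = 29 (Function('l')(d, x) = Add(30, -1) = 29)
h = 24389 (h = Pow(29, 3) = 24389)
Mul(Mul(-2, h), -5) = Mul(Mul(-2, 24389), -5) = Mul(-48778, -5) = 243890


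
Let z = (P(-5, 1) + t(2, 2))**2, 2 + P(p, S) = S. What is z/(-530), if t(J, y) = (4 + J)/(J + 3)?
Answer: -1/13250 ≈ -7.5472e-5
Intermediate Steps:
P(p, S) = -2 + S
t(J, y) = (4 + J)/(3 + J)
z = 1/25 (z = ((-2 + 1) + (4 + 2)/(3 + 2))**2 = (-1 + 6/5)**2 = (1/5)**2 = 1/25 ≈ 0.040000)
z/(-530) = (1/25)/(-530) = (1/25)*(-1/530) = -1/13250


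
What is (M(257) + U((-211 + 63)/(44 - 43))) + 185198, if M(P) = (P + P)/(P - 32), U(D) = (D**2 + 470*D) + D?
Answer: 30914164/225 ≈ 1.3740e+5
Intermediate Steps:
U(D) = D**2 + 471*D
M(P) = 2*P/(-32 + P) (M(P) = (2*P)/(-32 + P) = 2*P/(-32 + P))
(M(257) + U((-211 + 63)/(44 - 43))) + 185198 = (2*257/(-32 + 257) + ((-211 + 63)/(44 - 43))*(471 + (-211 + 63)/(44 - 43))) + 185198 = (2*257/225 + (-148/1)*(471 - 148/1)) + 185198 = (2*257*(1/225) + (-148*1)*(471 - 148*1)) + 185198 = (514/225 - 148*(471 - 148)) + 185198 = (514/225 - 148*323) + 185198 = (514/225 - 47804) + 185198 = -10755386/225 + 185198 = 30914164/225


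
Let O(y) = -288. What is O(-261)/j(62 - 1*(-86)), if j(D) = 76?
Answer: -72/19 ≈ -3.7895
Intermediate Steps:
O(-261)/j(62 - 1*(-86)) = -288/76 = -288*1/76 = -72/19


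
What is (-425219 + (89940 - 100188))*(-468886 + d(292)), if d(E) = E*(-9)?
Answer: 205328787038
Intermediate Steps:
d(E) = -9*E
(-425219 + (89940 - 100188))*(-468886 + d(292)) = (-425219 + (89940 - 100188))*(-468886 - 9*292) = (-425219 - 10248)*(-468886 - 2628) = -435467*(-471514) = 205328787038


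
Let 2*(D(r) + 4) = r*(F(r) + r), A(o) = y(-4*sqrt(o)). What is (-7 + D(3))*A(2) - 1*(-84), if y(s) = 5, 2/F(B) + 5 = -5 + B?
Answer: 691/14 ≈ 49.357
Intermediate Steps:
F(B) = 2/(-10 + B) (F(B) = 2/(-5 + (-5 + B)) = 2/(-10 + B))
A(o) = 5
D(r) = -4 + r*(r + 2/(-10 + r))/2 (D(r) = -4 + (r*(2/(-10 + r) + r))/2 = -4 + (r*(r + 2/(-10 + r)))/2 = -4 + r*(r + 2/(-10 + r))/2)
(-7 + D(3))*A(2) - 1*(-84) = (-7 + (3 + (-10 + 3)*(-8 + 3**2)/2)/(-10 + 3))*5 - 1*(-84) = (-7 + (3 + (1/2)*(-7)*(-8 + 9))/(-7))*5 + 84 = (-7 - (3 + (1/2)*(-7)*1)/7)*5 + 84 = (-7 - (3 - 7/2)/7)*5 + 84 = (-7 - 1/7*(-1/2))*5 + 84 = (-7 + 1/14)*5 + 84 = -97/14*5 + 84 = -485/14 + 84 = 691/14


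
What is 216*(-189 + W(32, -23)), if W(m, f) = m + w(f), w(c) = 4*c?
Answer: -53784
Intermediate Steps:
W(m, f) = m + 4*f
216*(-189 + W(32, -23)) = 216*(-189 + (32 + 4*(-23))) = 216*(-189 + (32 - 92)) = 216*(-189 - 60) = 216*(-249) = -53784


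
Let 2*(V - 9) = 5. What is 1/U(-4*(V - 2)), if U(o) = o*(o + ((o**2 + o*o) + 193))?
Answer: -1/115634 ≈ -8.6480e-6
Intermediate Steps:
V = 23/2 (V = 9 + (1/2)*5 = 9 + 5/2 = 23/2 ≈ 11.500)
U(o) = o*(193 + o + 2*o**2) (U(o) = o*(o + ((o**2 + o**2) + 193)) = o*(o + (2*o**2 + 193)) = o*(o + (193 + 2*o**2)) = o*(193 + o + 2*o**2))
1/U(-4*(V - 2)) = 1/((-4*(23/2 - 2))*(193 - 4*(23/2 - 2) + 2*(-4*(23/2 - 2))**2)) = 1/((-4*19/2)*(193 - 4*19/2 + 2*(-4*19/2)**2)) = 1/(-38*(193 - 38 + 2*(-38)**2)) = 1/(-38*(193 - 38 + 2*1444)) = 1/(-38*(193 - 38 + 2888)) = 1/(-38*3043) = 1/(-115634) = -1/115634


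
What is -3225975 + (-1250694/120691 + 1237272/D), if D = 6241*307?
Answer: -745984406443016601/231242387017 ≈ -3.2260e+6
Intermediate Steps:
D = 1915987
-3225975 + (-1250694/120691 + 1237272/D) = -3225975 + (-1250694/120691 + 1237272/1915987) = -3225975 - 2246985850026/231242387017 = -745984406443016601/231242387017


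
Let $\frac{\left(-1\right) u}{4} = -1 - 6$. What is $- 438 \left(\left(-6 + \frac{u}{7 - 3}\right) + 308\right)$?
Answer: $-135342$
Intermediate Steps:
$u = 28$ ($u = - 4 \left(-1 - 6\right) = \left(-4\right) \left(-7\right) = 28$)
$- 438 \left(\left(-6 + \frac{u}{7 - 3}\right) + 308\right) = - 438 \left(\left(-6 + \frac{1}{7 - 3} \cdot 28\right) + 308\right) = - 438 \left(\left(-6 + \frac{1}{4} \cdot 28\right) + 308\right) = - 438 \left(\left(-6 + 7\right) + 308\right) = - 438 \left(1 + 308\right) = \left(-438\right) 309 = -135342$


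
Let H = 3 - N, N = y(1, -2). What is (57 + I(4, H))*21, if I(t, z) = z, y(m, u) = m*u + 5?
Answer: 1197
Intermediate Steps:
y(m, u) = 5 + m*u
N = 3 (N = 5 + 1*(-2) = 5 - 2 = 3)
H = 0 (H = 3 - 1*3 = 3 - 3 = 0)
(57 + I(4, H))*21 = (57 + 0)*21 = 57*21 = 1197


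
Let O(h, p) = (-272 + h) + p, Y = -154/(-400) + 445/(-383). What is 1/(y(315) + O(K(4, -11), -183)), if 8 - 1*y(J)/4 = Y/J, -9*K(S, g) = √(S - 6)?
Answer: -1710197997030250/723396981228523009 + 449235062500*I*√2/723396981228523009 ≈ -0.0023641 + 8.7824e-7*I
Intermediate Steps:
K(S, g) = -√(-6 + S)/9 (K(S, g) = -√(S - 6)/9 = -√(-6 + S)/9)
Y = -59509/76600 (Y = -154*(-1/400) + 445*(-1/383) = 77/200 - 445/383 = -59509/76600 ≈ -0.77688)
O(h, p) = -272 + h + p
y(J) = 32 + 59509/(19150*J) (y(J) = 32 - (-59509)/(19150*J) = 32 + 59509/(19150*J))
1/(y(315) + O(K(4, -11), -183)) = 1/((32 + (59509/19150)/315) + (-272 - √(-6 + 4)/9 - 183)) = 1/((32 + (59509/19150)*(1/315)) + (-272 - I*√2/9 - 183)) = 1/((32 + 59509/6032250) + (-272 - I*√2/9 - 183)) = 1/(193091509/6032250 + (-272 - I*√2/9 - 183)) = 1/(193091509/6032250 + (-455 - I*√2/9)) = 1/(-2551582241/6032250 - I*√2/9)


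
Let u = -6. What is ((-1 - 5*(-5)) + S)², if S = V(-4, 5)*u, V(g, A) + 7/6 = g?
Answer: 3025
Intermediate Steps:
V(g, A) = -7/6 + g
S = 31 (S = (-7/6 - 4)*(-6) = -31/6*(-6) = 31)
((-1 - 5*(-5)) + S)² = ((-1 - 5*(-5)) + 31)² = ((-1 + 25) + 31)² = (24 + 31)² = 55² = 3025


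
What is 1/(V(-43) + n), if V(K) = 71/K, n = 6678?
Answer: 43/287083 ≈ 0.00014978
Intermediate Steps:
1/(V(-43) + n) = 1/(71/(-43) + 6678) = 1/(71*(-1/43) + 6678) = 1/(-71/43 + 6678) = 1/(287083/43) = 43/287083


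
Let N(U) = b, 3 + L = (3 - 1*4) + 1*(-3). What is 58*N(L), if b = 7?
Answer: 406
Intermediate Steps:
L = -7 (L = -3 + ((3 - 1*4) + 1*(-3)) = -3 + ((3 - 4) - 3) = -3 + (-1 - 3) = -3 - 4 = -7)
N(U) = 7
58*N(L) = 58*7 = 406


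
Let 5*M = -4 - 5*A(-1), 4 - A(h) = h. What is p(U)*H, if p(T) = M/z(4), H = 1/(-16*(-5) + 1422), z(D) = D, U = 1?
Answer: -29/30040 ≈ -0.00096538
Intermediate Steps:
A(h) = 4 - h
H = 1/1502 (H = 1/(80 + 1422) = 1/1502 ≈ 0.00066578)
M = -29/5 (M = (-4 - 5*(4 - 1*(-1)))/5 = (-4 - 5*(4 + 1))/5 = (-4 - 5*5)/5 = (-4 - 25)/5 = (⅕)*(-29) = -29/5 ≈ -5.8000)
p(T) = -29/20 (p(T) = -29/5/4 = -29/5*¼ = -29/20)
p(U)*H = -29/20*1/1502 = -29/30040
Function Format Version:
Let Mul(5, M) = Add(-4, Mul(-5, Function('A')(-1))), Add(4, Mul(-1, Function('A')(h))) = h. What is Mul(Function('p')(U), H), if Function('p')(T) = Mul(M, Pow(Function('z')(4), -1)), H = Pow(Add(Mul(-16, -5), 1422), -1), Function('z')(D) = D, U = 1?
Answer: Rational(-29, 30040) ≈ -0.00096538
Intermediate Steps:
Function('A')(h) = Add(4, Mul(-1, h))
H = Rational(1, 1502) (H = Pow(Add(80, 1422), -1) = Pow(1502, -1) = Rational(1, 1502) ≈ 0.00066578)
M = Rational(-29, 5) (M = Mul(Rational(1, 5), Add(-4, Mul(-5, Add(4, Mul(-1, -1))))) = Mul(Rational(1, 5), Add(-4, Mul(-5, Add(4, 1)))) = Mul(Rational(1, 5), Add(-4, Mul(-5, 5))) = Mul(Rational(1, 5), Add(-4, -25)) = Mul(Rational(1, 5), -29) = Rational(-29, 5) ≈ -5.8000)
Function('p')(T) = Rational(-29, 20) (Function('p')(T) = Mul(Rational(-29, 5), Pow(4, -1)) = Mul(Rational(-29, 5), Rational(1, 4)) = Rational(-29, 20))
Mul(Function('p')(U), H) = Mul(Rational(-29, 20), Rational(1, 1502)) = Rational(-29, 30040)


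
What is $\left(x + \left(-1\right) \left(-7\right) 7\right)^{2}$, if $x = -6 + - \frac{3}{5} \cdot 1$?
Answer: $\frac{44944}{25} \approx 1797.8$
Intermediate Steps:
$x = - \frac{33}{5}$ ($x = -6 + \left(-3\right) \frac{1}{5} \cdot 1 = -6 - \frac{3}{5} = - \frac{33}{5} \approx -6.6$)
$\left(x + \left(-1\right) \left(-7\right) 7\right)^{2} = \left(- \frac{33}{5} + \left(-1\right) \left(-7\right) 7\right)^{2} = \left(- \frac{33}{5} + 7 \cdot 7\right)^{2} = \left(- \frac{33}{5} + 49\right)^{2} = \left(\frac{212}{5}\right)^{2} = \frac{44944}{25}$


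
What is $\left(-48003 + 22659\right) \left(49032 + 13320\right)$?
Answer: $-1580249088$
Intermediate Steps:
$\left(-48003 + 22659\right) \left(49032 + 13320\right) = \left(-25344\right) 62352 = -1580249088$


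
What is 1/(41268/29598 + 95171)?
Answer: 4933/469485421 ≈ 1.0507e-5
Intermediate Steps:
1/(41268/29598 + 95171) = 1/(41268*(1/29598) + 95171) = 1/(6878/4933 + 95171) = 1/(469485421/4933) = 4933/469485421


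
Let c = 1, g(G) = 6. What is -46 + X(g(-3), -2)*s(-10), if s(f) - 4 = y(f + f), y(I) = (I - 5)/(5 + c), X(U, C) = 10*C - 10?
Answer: -41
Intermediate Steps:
X(U, C) = -10 + 10*C
y(I) = -5/6 + I/6 (y(I) = (I - 5)/(5 + 1) = (-5 + I)/6 = (-5 + I)*(1/6) = -5/6 + I/6)
s(f) = 19/6 + f/3 (s(f) = 4 + (-5/6 + (f + f)/6) = 4 + (-5/6 + (2*f)/6) = 4 + (-5/6 + f/3) = 19/6 + f/3)
-46 + X(g(-3), -2)*s(-10) = -46 + (-10 + 10*(-2))*(19/6 + (1/3)*(-10)) = -46 + (-10 - 20)*(19/6 - 10/3) = -46 - 30*(-1/6) = -46 + 5 = -41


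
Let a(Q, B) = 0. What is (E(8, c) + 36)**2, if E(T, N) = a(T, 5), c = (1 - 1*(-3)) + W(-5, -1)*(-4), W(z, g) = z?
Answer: 1296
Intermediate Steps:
c = 24 (c = (1 - 1*(-3)) - 5*(-4) = (1 + 3) + 20 = 4 + 20 = 24)
E(T, N) = 0
(E(8, c) + 36)**2 = (0 + 36)**2 = 36**2 = 1296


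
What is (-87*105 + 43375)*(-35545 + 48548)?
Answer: 445222720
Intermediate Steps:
(-87*105 + 43375)*(-35545 + 48548) = (-9135 + 43375)*13003 = 34240*13003 = 445222720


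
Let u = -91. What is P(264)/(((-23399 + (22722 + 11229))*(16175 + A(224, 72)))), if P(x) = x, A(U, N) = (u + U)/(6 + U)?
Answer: 7590/4907185177 ≈ 1.5467e-6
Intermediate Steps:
A(U, N) = (-91 + U)/(6 + U)
P(264)/(((-23399 + (22722 + 11229))*(16175 + A(224, 72)))) = 264/(((-23399 + (22722 + 11229))*(16175 + (-91 + 224)/(6 + 224)))) = 264/(((-23399 + 33951)*(16175 + 133/230))) = 264/((10552*(16175 + (1/230)*133))) = 264/((10552*(16175 + 133/230))) = 264/((10552*(3720383/230))) = 264/(19628740708/115) = 264*(115/19628740708) = 7590/4907185177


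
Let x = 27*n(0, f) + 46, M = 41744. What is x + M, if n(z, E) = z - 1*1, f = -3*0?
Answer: 41763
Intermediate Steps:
f = 0
n(z, E) = -1 + z (n(z, E) = z - 1 = -1 + z)
x = 19 (x = 27*(-1 + 0) + 46 = 27*(-1) + 46 = -27 + 46 = 19)
x + M = 19 + 41744 = 41763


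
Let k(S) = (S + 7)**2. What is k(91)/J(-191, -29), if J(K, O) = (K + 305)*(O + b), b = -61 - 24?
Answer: -2401/3249 ≈ -0.73900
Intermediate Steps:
b = -85
J(K, O) = (-85 + O)*(305 + K) (J(K, O) = (K + 305)*(O - 85) = (305 + K)*(-85 + O) = (-85 + O)*(305 + K))
k(S) = (7 + S)**2
k(91)/J(-191, -29) = (7 + 91)**2/(-25925 - 85*(-191) + 305*(-29) - 191*(-29)) = 98**2/(-25925 + 16235 - 8845 + 5539) = 9604/(-12996) = 9604*(-1/12996) = -2401/3249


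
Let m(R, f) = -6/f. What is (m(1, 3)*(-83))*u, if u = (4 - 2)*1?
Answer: 332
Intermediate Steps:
u = 2 (u = 2*1 = 2)
(m(1, 3)*(-83))*u = (-6/3*(-83))*2 = (-6*⅓*(-83))*2 = -2*(-83)*2 = 166*2 = 332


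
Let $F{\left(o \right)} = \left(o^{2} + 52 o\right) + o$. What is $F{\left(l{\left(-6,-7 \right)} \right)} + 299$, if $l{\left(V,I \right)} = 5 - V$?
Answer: $1003$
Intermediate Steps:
$F{\left(o \right)} = o^{2} + 53 o$
$F{\left(l{\left(-6,-7 \right)} \right)} + 299 = \left(5 - -6\right) \left(53 + \left(5 - -6\right)\right) + 299 = \left(5 + 6\right) \left(53 + \left(5 + 6\right)\right) + 299 = 11 \left(53 + 11\right) + 299 = 11 \cdot 64 + 299 = 704 + 299 = 1003$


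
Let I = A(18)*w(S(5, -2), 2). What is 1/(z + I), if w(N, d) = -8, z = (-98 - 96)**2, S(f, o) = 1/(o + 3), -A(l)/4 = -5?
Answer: 1/37476 ≈ 2.6684e-5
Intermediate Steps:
A(l) = 20 (A(l) = -4*(-5) = 20)
S(f, o) = 1/(3 + o)
z = 37636 (z = (-194)**2 = 37636)
I = -160 (I = 20*(-8) = -160)
1/(z + I) = 1/(37636 - 160) = 1/37476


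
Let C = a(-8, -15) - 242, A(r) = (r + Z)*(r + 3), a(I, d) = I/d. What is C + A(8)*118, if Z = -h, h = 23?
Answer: -295672/15 ≈ -19711.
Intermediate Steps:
Z = -23 (Z = -1*23 = -23)
A(r) = (-23 + r)*(3 + r) (A(r) = (r - 23)*(r + 3) = (-23 + r)*(3 + r))
C = -3622/15 (C = -8/(-15) - 242 = -8*(-1/15) - 242 = 8/15 - 242 = -3622/15 ≈ -241.47)
C + A(8)*118 = -3622/15 + (-69 + 8² - 20*8)*118 = -3622/15 + (-69 + 64 - 160)*118 = -3622/15 - 165*118 = -3622/15 - 19470 = -295672/15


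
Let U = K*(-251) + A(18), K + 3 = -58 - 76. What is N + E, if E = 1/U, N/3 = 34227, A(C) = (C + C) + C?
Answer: 3536436322/34441 ≈ 1.0268e+5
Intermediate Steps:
K = -137 (K = -3 + (-58 - 76) = -3 - 134 = -137)
A(C) = 3*C (A(C) = 2*C + C = 3*C)
U = 34441 (U = -137*(-251) + 3*18 = 34387 + 54 = 34441)
N = 102681 (N = 3*34227 = 102681)
E = 1/34441 ≈ 2.9035e-5
N + E = 102681 + 1/34441 = 3536436322/34441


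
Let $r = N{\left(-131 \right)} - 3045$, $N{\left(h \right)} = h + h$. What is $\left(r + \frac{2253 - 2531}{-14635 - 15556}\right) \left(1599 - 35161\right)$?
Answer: $\frac{3350875690758}{30191} \approx 1.1099 \cdot 10^{8}$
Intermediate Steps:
$N{\left(h \right)} = 2 h$
$r = -3307$ ($r = 2 \left(-131\right) - 3045 = -262 - 3045 = -3307$)
$\left(r + \frac{2253 - 2531}{-14635 - 15556}\right) \left(1599 - 35161\right) = \left(-3307 + \frac{2253 - 2531}{-14635 - 15556}\right) \left(1599 - 35161\right) = \left(-3307 - \frac{278}{-30191}\right) \left(-33562\right) = \left(-3307 - - \frac{278}{30191}\right) \left(-33562\right) = \left(-3307 + \frac{278}{30191}\right) \left(-33562\right) = \left(- \frac{99841359}{30191}\right) \left(-33562\right) = \frac{3350875690758}{30191}$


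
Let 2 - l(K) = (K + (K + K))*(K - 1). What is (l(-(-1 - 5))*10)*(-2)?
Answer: 1760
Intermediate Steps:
l(K) = 2 - 3*K*(-1 + K) (l(K) = 2 - (K + (K + K))*(K - 1) = 2 - (K + 2*K)*(-1 + K) = 2 - 3*K*(-1 + K))
(l(-(-1 - 5))*10)*(-2) = ((2 - 3*(-1 - 5)**2 + 3*(-(-1 - 5)))*10)*(-2) = ((2 - 3*(-1*(-6))**2 + 3*(-1*(-6)))*10)*(-2) = ((2 - 3*6**2 + 3*6)*10)*(-2) = ((2 - 3*36 + 18)*10)*(-2) = ((2 - 108 + 18)*10)*(-2) = -88*10*(-2) = -880*(-2) = 1760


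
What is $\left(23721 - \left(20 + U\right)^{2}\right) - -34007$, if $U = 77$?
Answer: $48319$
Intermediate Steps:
$\left(23721 - \left(20 + U\right)^{2}\right) - -34007 = \left(23721 - \left(20 + 77\right)^{2}\right) - -34007 = \left(23721 - 97^{2}\right) + 34007 = \left(23721 - 9409\right) + 34007 = 14312 + 34007 = 48319$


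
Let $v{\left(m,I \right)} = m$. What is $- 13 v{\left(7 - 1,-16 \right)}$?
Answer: $-78$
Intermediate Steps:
$- 13 v{\left(7 - 1,-16 \right)} = - 13 \left(7 - 1\right) = \left(-13\right) 6 = -78$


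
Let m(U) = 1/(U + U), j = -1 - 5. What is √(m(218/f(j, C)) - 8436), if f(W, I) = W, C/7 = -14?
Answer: 3*I*√44545902/218 ≈ 91.848*I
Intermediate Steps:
j = -6
C = -98 (C = 7*(-14) = -98)
m(U) = 1/(2*U)
√(m(218/f(j, C)) - 8436) = √(1/(2*((218/(-6)))) - 8436) = √(1/(2*((218*(-⅙)))) - 8436) = √(1/(2*(-109/3)) - 8436) = √((½)*(-3/109) - 8436) = √(-3/218 - 8436) = √(-1839051/218) = 3*I*√44545902/218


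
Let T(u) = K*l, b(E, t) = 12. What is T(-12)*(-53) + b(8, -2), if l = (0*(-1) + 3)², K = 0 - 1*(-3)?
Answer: -1419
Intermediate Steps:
K = 3 (K = 0 + 3 = 3)
l = 9 (l = (0 + 3)² = 3² = 9)
T(u) = 27 (T(u) = 3*9 = 27)
T(-12)*(-53) + b(8, -2) = 27*(-53) + 12 = -1431 + 12 = -1419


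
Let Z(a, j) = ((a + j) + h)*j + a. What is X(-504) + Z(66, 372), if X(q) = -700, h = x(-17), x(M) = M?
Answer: 155978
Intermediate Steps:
h = -17
Z(a, j) = a + j*(-17 + a + j) (Z(a, j) = ((a + j) - 17)*j + a = (-17 + a + j)*j + a = j*(-17 + a + j) + a = a + j*(-17 + a + j))
X(-504) + Z(66, 372) = -700 + (66 + 372² - 17*372 + 66*372) = -700 + (66 + 138384 - 6324 + 24552) = -700 + 156678 = 155978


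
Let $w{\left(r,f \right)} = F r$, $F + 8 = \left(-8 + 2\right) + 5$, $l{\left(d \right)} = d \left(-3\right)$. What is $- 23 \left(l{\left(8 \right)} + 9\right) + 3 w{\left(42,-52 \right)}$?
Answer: $-789$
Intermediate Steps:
$l{\left(d \right)} = - 3 d$
$F = -9$ ($F = -8 + \left(\left(-8 + 2\right) + 5\right) = -8 + \left(-6 + 5\right) = -8 - 1 = -9$)
$w{\left(r,f \right)} = - 9 r$
$- 23 \left(l{\left(8 \right)} + 9\right) + 3 w{\left(42,-52 \right)} = - 23 \left(\left(-3\right) 8 + 9\right) + 3 \left(\left(-9\right) 42\right) = - 23 \left(-24 + 9\right) + 3 \left(-378\right) = \left(-23\right) \left(-15\right) - 1134 = 345 - 1134 = -789$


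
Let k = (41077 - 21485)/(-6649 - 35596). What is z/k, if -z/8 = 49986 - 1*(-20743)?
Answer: 2987946605/2449 ≈ 1.2201e+6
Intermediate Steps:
z = -565832 (z = -8*(49986 - 1*(-20743)) = -8*(49986 + 20743) = -8*70729 = -565832)
k = -19592/42245 (k = 19592/(-42245) = 19592*(-1/42245) = -19592/42245 ≈ -0.46377)
z/k = -565832/(-19592/42245) = -565832*(-42245/19592) = 2987946605/2449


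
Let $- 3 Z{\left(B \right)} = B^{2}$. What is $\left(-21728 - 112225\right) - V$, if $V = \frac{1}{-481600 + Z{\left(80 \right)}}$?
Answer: $- \frac{194392593597}{1451200} \approx -1.3395 \cdot 10^{5}$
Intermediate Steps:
$Z{\left(B \right)} = - \frac{B^{2}}{3}$
$V = - \frac{3}{1451200}$ ($V = \frac{1}{-481600 - \frac{80^{2}}{3}} = \frac{1}{-481600 - \frac{6400}{3}} = \frac{1}{- \frac{1451200}{3}} = - \frac{3}{1451200} \approx -2.0673 \cdot 10^{-6}$)
$\left(-21728 - 112225\right) - V = \left(-21728 - 112225\right) - - \frac{3}{1451200} = -133953 + \frac{3}{1451200} = - \frac{194392593597}{1451200}$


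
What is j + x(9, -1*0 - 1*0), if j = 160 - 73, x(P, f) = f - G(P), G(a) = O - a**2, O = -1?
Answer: 169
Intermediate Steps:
G(a) = -1 - a**2
x(P, f) = 1 + f + P**2 (x(P, f) = f - (-1 - P**2) = f + (1 + P**2) = 1 + f + P**2)
j = 87
j + x(9, -1*0 - 1*0) = 87 + (1 + (-1*0 - 1*0) + 9**2) = 87 + (1 + (0 + 0) + 81) = 87 + (1 + 0 + 81) = 87 + 82 = 169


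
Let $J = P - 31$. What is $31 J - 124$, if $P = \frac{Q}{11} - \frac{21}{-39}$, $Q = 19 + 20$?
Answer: $- \frac{137051}{143} \approx -958.4$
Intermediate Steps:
$Q = 39$
$P = \frac{584}{143}$ ($P = \frac{39}{11} - \frac{21}{-39} = 39 \cdot \frac{1}{11} - - \frac{7}{13} = \frac{39}{11} + \frac{7}{13} = \frac{584}{143} \approx 4.0839$)
$J = - \frac{3849}{143}$ ($J = \frac{584}{143} - 31 = - \frac{3849}{143} \approx -26.916$)
$31 J - 124 = 31 \left(- \frac{3849}{143}\right) - 124 = - \frac{119319}{143} - 124 = - \frac{137051}{143}$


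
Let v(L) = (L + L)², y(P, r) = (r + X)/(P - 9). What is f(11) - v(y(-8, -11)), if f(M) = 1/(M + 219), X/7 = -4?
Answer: -1399031/66470 ≈ -21.048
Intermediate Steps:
X = -28 (X = 7*(-4) = -28)
y(P, r) = (-28 + r)/(-9 + P) (y(P, r) = (r - 28)/(P - 9) = (-28 + r)/(-9 + P))
f(M) = 1/(219 + M)
v(L) = 4*L² (v(L) = (2*L)² = 4*L²)
f(11) - v(y(-8, -11)) = 1/(219 + 11) - 4*((-28 - 11)/(-9 - 8))² = 1/230 - 4*(-39/(-17))² = 1/230 - 4*(-1/17*(-39))² = 1/230 - 4*(39/17)² = 1/230 - 4*1521/289 = 1/230 - 1*6084/289 = 1/230 - 6084/289 = -1399031/66470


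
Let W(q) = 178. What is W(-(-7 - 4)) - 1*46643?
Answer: -46465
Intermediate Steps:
W(-(-7 - 4)) - 1*46643 = 178 - 1*46643 = 178 - 46643 = -46465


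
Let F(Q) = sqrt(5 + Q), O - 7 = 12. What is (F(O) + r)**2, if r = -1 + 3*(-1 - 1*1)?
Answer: 73 - 28*sqrt(6) ≈ 4.4143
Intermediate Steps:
O = 19 (O = 7 + 12 = 19)
r = -7 (r = -1 + 3*(-1 - 1) = -1 + 3*(-2) = -1 - 6 = -7)
(F(O) + r)**2 = (sqrt(5 + 19) - 7)**2 = (sqrt(24) - 7)**2 = (2*sqrt(6) - 7)**2 = (-7 + 2*sqrt(6))**2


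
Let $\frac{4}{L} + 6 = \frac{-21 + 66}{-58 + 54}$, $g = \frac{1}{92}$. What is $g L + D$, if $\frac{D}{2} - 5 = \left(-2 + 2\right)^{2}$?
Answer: $\frac{15866}{1587} \approx 9.9975$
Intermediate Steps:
$D = 10$ ($D = 10 + 2 \left(-2 + 2\right)^{2} = 10 + 2 \cdot 0^{2} = 10 + 2 \cdot 0 = 10 + 0 = 10$)
$g = \frac{1}{92} \approx 0.01087$
$L = - \frac{16}{69}$ ($L = \frac{4}{-6 + \frac{-21 + 66}{-58 + 54}} = \frac{4}{-6 + \frac{45}{-4}} = \frac{4}{-6 + 45 \left(- \frac{1}{4}\right)} = \frac{4}{-6 - \frac{45}{4}} = \frac{4}{- \frac{69}{4}} = 4 \left(- \frac{4}{69}\right) = - \frac{16}{69} \approx -0.23188$)
$g L + D = \frac{1}{92} \left(- \frac{16}{69}\right) + 10 = - \frac{4}{1587} + 10 = \frac{15866}{1587}$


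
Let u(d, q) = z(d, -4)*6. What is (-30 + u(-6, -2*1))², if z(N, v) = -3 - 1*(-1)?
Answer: 1764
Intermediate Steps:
z(N, v) = -2 (z(N, v) = -3 + 1 = -2)
u(d, q) = -12 (u(d, q) = -2*6 = -12)
(-30 + u(-6, -2*1))² = (-30 - 12)² = (-42)² = 1764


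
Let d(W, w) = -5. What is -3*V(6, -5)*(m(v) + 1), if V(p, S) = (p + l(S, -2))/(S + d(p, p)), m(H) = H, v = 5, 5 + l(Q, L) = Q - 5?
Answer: -81/5 ≈ -16.200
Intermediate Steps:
l(Q, L) = -10 + Q (l(Q, L) = -5 + (Q - 5) = -5 + (-5 + Q) = -10 + Q)
V(p, S) = (-10 + S + p)/(-5 + S) (V(p, S) = (p + (-10 + S))/(S - 5) = (-10 + S + p)/(-5 + S))
-3*V(6, -5)*(m(v) + 1) = -3*(-10 - 5 + 6)/(-5 - 5)*(5 + 1) = -3*-9/(-10)*6 = -3*(-1/10*(-9))*6 = -27*6/10 = -3*27/5 = -81/5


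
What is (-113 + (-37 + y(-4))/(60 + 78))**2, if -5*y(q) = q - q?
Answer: 244328161/19044 ≈ 12830.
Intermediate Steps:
y(q) = 0 (y(q) = -(q - q)/5 = -1/5*0 = 0)
(-113 + (-37 + y(-4))/(60 + 78))**2 = (-113 + (-37 + 0)/(60 + 78))**2 = (-113 - 37/138)**2 = (-15631/138)**2 = 244328161/19044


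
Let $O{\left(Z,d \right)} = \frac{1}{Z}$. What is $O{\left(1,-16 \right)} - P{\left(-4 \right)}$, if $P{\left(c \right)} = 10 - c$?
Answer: $-13$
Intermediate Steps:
$O{\left(1,-16 \right)} - P{\left(-4 \right)} = 1^{-1} - \left(10 - -4\right) = 1 - \left(10 + 4\right) = 1 - 14 = -13$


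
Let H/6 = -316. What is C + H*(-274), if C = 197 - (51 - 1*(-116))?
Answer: 519534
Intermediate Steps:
C = 30 (C = 197 - (51 + 116) = 197 - 1*167 = 197 - 167 = 30)
H = -1896 (H = 6*(-316) = -1896)
C + H*(-274) = 30 - 1896*(-274) = 30 + 519504 = 519534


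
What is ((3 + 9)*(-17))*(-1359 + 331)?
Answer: 209712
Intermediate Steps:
((3 + 9)*(-17))*(-1359 + 331) = (12*(-17))*(-1028) = -204*(-1028) = 209712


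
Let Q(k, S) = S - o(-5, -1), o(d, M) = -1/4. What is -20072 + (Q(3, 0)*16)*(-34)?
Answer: -20208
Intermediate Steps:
o(d, M) = -1/4 (o(d, M) = -1*1/4 = -1/4)
Q(k, S) = 1/4 + S (Q(k, S) = S - 1*(-1/4) = S + 1/4 = 1/4 + S)
-20072 + (Q(3, 0)*16)*(-34) = -20072 + ((1/4 + 0)*16)*(-34) = -20072 + ((1/4)*16)*(-34) = -20072 + 4*(-34) = -20072 - 136 = -20208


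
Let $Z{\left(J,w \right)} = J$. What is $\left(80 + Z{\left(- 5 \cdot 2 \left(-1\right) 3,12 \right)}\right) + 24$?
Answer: $134$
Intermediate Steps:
$\left(80 + Z{\left(- 5 \cdot 2 \left(-1\right) 3,12 \right)}\right) + 24 = \left(80 + - 5 \cdot 2 \left(-1\right) 3\right) + 24 = \left(80 + \left(-5\right) \left(-2\right) 3\right) + 24 = \left(80 + 10 \cdot 3\right) + 24 = \left(80 + 30\right) + 24 = 110 + 24 = 134$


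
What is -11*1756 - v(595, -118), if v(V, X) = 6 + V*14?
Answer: -27652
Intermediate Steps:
v(V, X) = 6 + 14*V
-11*1756 - v(595, -118) = -11*1756 - (6 + 14*595) = -19316 - (6 + 8330) = -19316 - 1*8336 = -19316 - 8336 = -27652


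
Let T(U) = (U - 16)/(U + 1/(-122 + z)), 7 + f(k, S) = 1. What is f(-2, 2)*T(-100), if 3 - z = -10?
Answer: -75864/10901 ≈ -6.9594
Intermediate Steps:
z = 13 (z = 3 - 1*(-10) = 3 + 10 = 13)
f(k, S) = -6 (f(k, S) = -7 + 1 = -6)
T(U) = (-16 + U)/(-1/109 + U) (T(U) = (U - 16)/(U + 1/(-122 + 13)) = (-16 + U)/(U + 1/(-109)) = (-16 + U)/(U - 1/109) = (-16 + U)/(-1/109 + U))
f(-2, 2)*T(-100) = -654*(16 - 1*(-100))/(1 - 109*(-100)) = -654*(16 + 100)/(1 + 10900) = -654*116/10901 = -6*12644/10901 = -75864/10901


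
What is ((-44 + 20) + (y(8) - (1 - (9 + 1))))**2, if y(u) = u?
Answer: 49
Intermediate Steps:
((-44 + 20) + (y(8) - (1 - (9 + 1))))**2 = ((-44 + 20) + (8 - (1 - (9 + 1))))**2 = (-24 + (8 - (1 - 1*10)))**2 = (-24 + (8 - (1 - 10)))**2 = (-24 + (8 - 1*(-9)))**2 = (-24 + (8 + 9))**2 = (-24 + 17)**2 = (-7)**2 = 49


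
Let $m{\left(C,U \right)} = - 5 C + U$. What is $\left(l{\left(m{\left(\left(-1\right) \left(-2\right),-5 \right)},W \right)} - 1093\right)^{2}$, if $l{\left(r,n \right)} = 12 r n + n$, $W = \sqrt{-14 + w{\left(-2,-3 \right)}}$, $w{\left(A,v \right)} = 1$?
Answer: $778116 + 391294 i \sqrt{13} \approx 7.7812 \cdot 10^{5} + 1.4108 \cdot 10^{6} i$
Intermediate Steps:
$m{\left(C,U \right)} = U - 5 C$
$W = i \sqrt{13}$ ($W = \sqrt{-14 + 1} = \sqrt{-13} = i \sqrt{13} \approx 3.6056 i$)
$l{\left(r,n \right)} = n + 12 n r$ ($l{\left(r,n \right)} = 12 n r + n = n + 12 n r$)
$\left(l{\left(m{\left(\left(-1\right) \left(-2\right),-5 \right)},W \right)} - 1093\right)^{2} = \left(i \sqrt{13} \left(1 + 12 \left(-5 - 5 \left(\left(-1\right) \left(-2\right)\right)\right)\right) - 1093\right)^{2} = \left(i \sqrt{13} \left(1 + 12 \left(-5 - 10\right)\right) - 1093\right)^{2} = \left(i \sqrt{13} \left(1 + 12 \left(-15\right)\right) - 1093\right)^{2} = \left(i \sqrt{13} \left(1 - 180\right) - 1093\right)^{2} = \left(i \sqrt{13} \left(-179\right) - 1093\right)^{2} = \left(- 179 i \sqrt{13} - 1093\right)^{2} = \left(-1093 - 179 i \sqrt{13}\right)^{2}$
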